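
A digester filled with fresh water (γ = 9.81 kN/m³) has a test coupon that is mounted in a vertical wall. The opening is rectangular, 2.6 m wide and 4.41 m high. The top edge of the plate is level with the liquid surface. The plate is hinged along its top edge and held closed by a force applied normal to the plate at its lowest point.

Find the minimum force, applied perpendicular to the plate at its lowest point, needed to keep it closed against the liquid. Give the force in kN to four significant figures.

γ = 9.81 kN/m³.
The centroid lies 4.41/2 = 2.205 m below the top edge, so the centroid depth is h_c = 2.205 m.
A = 2.6 × 4.41 = 11.466 m².
Resultant F = γ·h_c·A = 9.81 × 2.205 × 11.466 = 248.022 kN.
I_c = b·h³/12 = 2.6 × 4.41³/12 = 18.5827 m⁴.
Centre of pressure: y_p = y_c + I_c/(y_c·A) = 2.205 + 18.5827/(2.205 × 11.466) = 2.205 + 0.735002 = 2.94 m along the plane.
The resultant acts 2.205 + 0.735002 = 2.94 m (along the plate) below the hinge at the top edge, so the moment about the hinge is M = F × 2.94 = 248.022 × 2.94 = 729.185 kN·m.
A normal force at the bottom, 4.41 m from the hinge, must supply this moment: P = 729.185/4.41 = 165.348 kN.

P ≈ 165.3 kN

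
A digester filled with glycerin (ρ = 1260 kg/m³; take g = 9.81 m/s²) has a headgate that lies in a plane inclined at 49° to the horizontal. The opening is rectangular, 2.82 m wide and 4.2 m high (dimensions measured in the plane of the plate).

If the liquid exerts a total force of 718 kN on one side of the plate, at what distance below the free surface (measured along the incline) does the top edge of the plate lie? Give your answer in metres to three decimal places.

y_top ≈ 4.398 m

γ = ρg = 1260 × 9.81 / 1000 = 12.3606 kN/m³.
A = 2.82 × 4.2 = 11.844 m².
From F = γ·h_c·A, the centroid depth is h_c = 718/(12.3606 × 11.844) = 4.90441 m.
Let θ = 49° be the plate's angle to the horizontal; measure y along the incline from where the plane meets the free surface. Vertical depth h = y·sinθ with sinθ = 0.754710.
Along the incline, y_c = h_c/sinθ = 4.90441/0.754710 = 6.4984 m.
The centroid lies 4.2/2 = 2.1 m below the top edge, so the top edge sits at y_top = 6.4984 − 2.1 = 4.3984 m along the incline.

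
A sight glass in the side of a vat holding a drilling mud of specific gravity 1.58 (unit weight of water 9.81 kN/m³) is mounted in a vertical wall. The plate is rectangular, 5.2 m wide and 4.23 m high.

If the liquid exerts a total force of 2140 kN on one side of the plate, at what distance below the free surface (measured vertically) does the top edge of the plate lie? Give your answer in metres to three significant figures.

d_top ≈ 4.16 m

γ = 1.58 × 9.81 = 15.4998 kN/m³.
A = 5.2 × 4.23 = 21.996 m².
From F = γ·h_c·A, the centroid depth is h_c = 2140/(15.4998 × 21.996) = 6.27688 m.
The centroid lies 4.23/2 = 2.115 m below the top edge, so the top edge sits at h_top = 6.27688 − 2.115 = 4.16188 m below the surface.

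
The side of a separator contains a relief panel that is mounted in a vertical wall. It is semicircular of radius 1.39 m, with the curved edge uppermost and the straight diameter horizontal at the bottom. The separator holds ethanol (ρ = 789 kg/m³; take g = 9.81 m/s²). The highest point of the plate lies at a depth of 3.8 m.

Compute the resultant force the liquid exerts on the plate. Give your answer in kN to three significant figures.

γ = ρg = 789 × 9.81 / 1000 = 7.74009 kN/m³.
The centroid lies 4r/(3π) = 0.589934 m above the diameter, so r − 4r/(3π) = 1.39 − 0.589934 = 0.800066 m below the topmost point, so the centroid depth is h_c = 3.8 + 0.800066 = 4.60007 m.
A = πr²/2 = π × 1.39²/2 = 3.03494 m².
Resultant F = γ·h_c·A = 7.74009 × 4.60007 × 3.03494 = 108.059 kN.

F ≈ 108 kN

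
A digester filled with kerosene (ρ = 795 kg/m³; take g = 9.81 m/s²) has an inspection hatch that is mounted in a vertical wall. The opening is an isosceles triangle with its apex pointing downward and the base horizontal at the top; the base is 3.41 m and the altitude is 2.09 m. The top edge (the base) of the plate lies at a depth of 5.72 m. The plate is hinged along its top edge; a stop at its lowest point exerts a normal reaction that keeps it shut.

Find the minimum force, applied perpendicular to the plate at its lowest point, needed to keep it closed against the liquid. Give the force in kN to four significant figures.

γ = ρg = 795 × 9.81 / 1000 = 7.79895 kN/m³.
With the apex down, the centroid sits h/3 = 2.09/3 = 0.696667 m below the base (the top edge), so the centroid depth is h_c = 5.72 + 0.696667 = 6.41667 m.
A = ½ × 3.41 × 2.09 = 3.56345 m².
Resultant F = γ·h_c·A = 7.79895 × 6.41667 × 3.56345 = 178.327 kN.
I_c = b·h³/36 = 3.41 × 2.09³/36 = 0.86475 m⁴.
Centre of pressure: y_p = y_c + I_c/(y_c·A) = 6.41667 + 0.86475/(6.41667 × 3.56345) = 6.41667 + 0.037819 = 6.45449 m along the plane.
The resultant acts 0.696667 + 0.037819 = 0.734486 m (along the plate) below the hinge at the top edge, so the moment about the hinge is M = F × 0.734486 = 178.327 × 0.734486 = 130.979 kN·m.
A normal force at the bottom, 2.09 m from the hinge, must supply this moment: P = 130.979/2.09 = 62.6694 kN.

P ≈ 62.67 kN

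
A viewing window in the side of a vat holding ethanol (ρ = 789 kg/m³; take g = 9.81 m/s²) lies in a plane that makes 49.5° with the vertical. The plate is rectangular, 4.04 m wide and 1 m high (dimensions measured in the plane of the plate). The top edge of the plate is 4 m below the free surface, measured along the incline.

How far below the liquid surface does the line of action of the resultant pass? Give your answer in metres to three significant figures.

γ = ρg = 789 × 9.81 / 1000 = 7.74009 kN/m³.
The plate makes 49.5° with the vertical, i.e. θ = 90° − 49.5° = 40.5° to the horizontal. Measuring y along the incline from the free-surface line, vertical depth h = y·sinθ with sinθ = 0.649448.
The centroid lies 1/2 = 0.5 m below the top edge, so y_c = 4 + 0.5 = 4.5 m and h_c = 4.5 × 0.649448 = 2.92252 m.
A = 4.04 × 1 = 4.04 m².
Resultant F = γ·h_c·A = 7.74009 × 2.92252 × 4.04 = 91.3871 kN.
I_c = b·h³/12 = 4.04 × 1³/12 = 0.336667 m⁴.
Centre of pressure: y_p = y_c + I_c/(y_c·A) = 4.5 + 0.336667/(4.5 × 4.04) = 4.5 + 0.0185185 = 4.51852 m along the plane.
Vertically, h_p = y_p·sinθ = 4.51852 × 0.649448 = 2.93454 m.

h_p = 2.93 m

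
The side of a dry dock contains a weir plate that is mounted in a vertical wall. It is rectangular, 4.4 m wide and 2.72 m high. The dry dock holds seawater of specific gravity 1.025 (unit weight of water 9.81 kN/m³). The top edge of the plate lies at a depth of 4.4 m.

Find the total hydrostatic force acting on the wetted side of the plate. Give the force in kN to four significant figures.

F ≈ 693.2 kN

γ = 1.025 × 9.81 = 10.05525 kN/m³.
The centroid lies 2.72/2 = 1.36 m below the top edge, so the centroid depth is h_c = 4.4 + 1.36 = 5.76 m.
A = 4.4 × 2.72 = 11.968 m².
Resultant F = γ·h_c·A = 10.05525 × 5.76 × 11.968 = 693.165 kN.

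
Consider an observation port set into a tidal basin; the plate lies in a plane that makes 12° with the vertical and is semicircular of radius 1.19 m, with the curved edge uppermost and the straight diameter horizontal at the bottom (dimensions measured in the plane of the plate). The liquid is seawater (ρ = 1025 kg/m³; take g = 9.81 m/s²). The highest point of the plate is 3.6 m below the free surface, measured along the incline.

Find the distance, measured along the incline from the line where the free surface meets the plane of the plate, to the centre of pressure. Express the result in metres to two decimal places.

γ = ρg = 1025 × 9.81 / 1000 = 10.05525 kN/m³.
The plate makes 12° with the vertical, i.e. θ = 90° − 12° = 78° to the horizontal. Measuring y along the incline from the free-surface line, vertical depth h = y·sinθ with sinθ = 0.978148.
The centroid lies 4r/(3π) = 0.505052 m above the diameter, so r − 4r/(3π) = 1.19 − 0.505052 = 0.684948 m below the topmost point, so y_c = 3.6 + 0.684948 = 4.28495 m and h_c = 4.28495 × 0.978148 = 4.19132 m.
A = πr²/2 = π × 1.19²/2 = 2.2244 m².
Resultant F = γ·h_c·A = 10.05525 × 4.19132 × 2.2244 = 93.7468 kN.
I_c = (π/8 − 8/(9π))·r⁴ = 0.109757 × 1.19⁴ = 0.2201 m⁴.
Centre of pressure: y_p = y_c + I_c/(y_c·A) = 4.28495 + 0.2201/(4.28495 × 2.2244) = 4.28495 + 0.023092 = 4.30804 m along the plane.

y_p = 4.31 m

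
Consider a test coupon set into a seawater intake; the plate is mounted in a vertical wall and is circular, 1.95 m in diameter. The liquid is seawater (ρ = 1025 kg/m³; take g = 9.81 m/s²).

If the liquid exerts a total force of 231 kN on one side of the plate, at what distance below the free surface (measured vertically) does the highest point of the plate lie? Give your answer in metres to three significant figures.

γ = ρg = 1025 × 9.81 / 1000 = 10.05525 kN/m³.
A = π(0.975)² = 2.98648 m².
From F = γ·h_c·A, the centroid depth is h_c = 231/(10.05525 × 2.98648) = 7.69236 m.
The centroid is at the centre, 0.975 m below the top of the plate, so the highest point sits at h_top = 7.69236 − 0.975 = 6.71736 m below the surface.

d_top ≈ 6.72 m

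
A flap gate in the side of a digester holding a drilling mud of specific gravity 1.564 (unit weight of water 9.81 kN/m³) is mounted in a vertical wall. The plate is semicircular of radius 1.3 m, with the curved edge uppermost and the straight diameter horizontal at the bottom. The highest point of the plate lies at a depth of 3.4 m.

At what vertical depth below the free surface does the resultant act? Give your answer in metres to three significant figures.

γ = 1.564 × 9.81 = 15.34284 kN/m³.
The centroid lies 4r/(3π) = 0.551737 m above the diameter, so r − 4r/(3π) = 1.3 − 0.551737 = 0.748263 m below the topmost point, so the centroid depth is h_c = 3.4 + 0.748263 = 4.14826 m.
A = πr²/2 = π × 1.3²/2 = 2.65465 m².
Resultant F = γ·h_c·A = 15.34284 × 4.14826 × 2.65465 = 168.958 kN.
I_c = (π/8 − 8/(9π))·r⁴ = 0.109757 × 1.3⁴ = 0.313477 m⁴.
Centre of pressure: y_p = y_c + I_c/(y_c·A) = 4.14826 + 0.313477/(4.14826 × 2.65465) = 4.14826 + 0.0284664 = 4.17673 m along the plane.

h_p = 4.18 m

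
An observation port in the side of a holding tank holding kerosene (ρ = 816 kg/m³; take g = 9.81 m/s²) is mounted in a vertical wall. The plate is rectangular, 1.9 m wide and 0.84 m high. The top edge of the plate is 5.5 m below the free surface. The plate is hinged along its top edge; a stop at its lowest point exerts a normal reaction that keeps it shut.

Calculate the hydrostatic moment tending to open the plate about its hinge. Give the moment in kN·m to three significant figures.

M ≈ 32.5 kN·m

γ = ρg = 816 × 9.81 / 1000 = 8.00496 kN/m³.
The centroid lies 0.84/2 = 0.42 m below the top edge, so the centroid depth is h_c = 5.5 + 0.42 = 5.92 m.
A = 1.9 × 0.84 = 1.596 m².
Resultant F = γ·h_c·A = 8.00496 × 5.92 × 1.596 = 75.6334 kN.
I_c = b·h³/12 = 1.9 × 0.84³/12 = 0.0938448 m⁴.
Centre of pressure: y_p = y_c + I_c/(y_c·A) = 5.92 + 0.0938448/(5.92 × 1.596) = 5.92 + 0.00993243 = 5.92993 m along the plane.
The resultant acts 0.42 + 0.00993243 = 0.429932 m (along the plate) below the hinge at the top edge, so the moment about the hinge is M = F × 0.429932 = 75.6334 × 0.429932 = 32.5172 kN·m.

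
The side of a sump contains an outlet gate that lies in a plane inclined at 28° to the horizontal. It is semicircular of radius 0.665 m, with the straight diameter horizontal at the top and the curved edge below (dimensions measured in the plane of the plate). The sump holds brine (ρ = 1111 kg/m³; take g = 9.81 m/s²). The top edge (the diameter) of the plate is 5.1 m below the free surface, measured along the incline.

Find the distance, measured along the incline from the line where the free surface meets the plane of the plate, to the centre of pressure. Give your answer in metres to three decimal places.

γ = ρg = 1111 × 9.81 / 1000 = 10.89891 kN/m³.
Let θ = 28° be the plate's angle to the horizontal; measure y along the incline from where the plane meets the free surface. Vertical depth h = y·sinθ with sinθ = 0.469472.
The centroid of a semicircle lies 4r/(3π) = 0.282235 m from the diameter, here below the top edge, so y_c = 5.1 + 0.282235 = 5.38223 m and h_c = 5.38223 × 0.469472 = 2.52681 m.
A = πr²/2 = π × 0.665²/2 = 0.694645 m².
Resultant F = γ·h_c·A = 10.89891 × 2.52681 × 0.694645 = 19.1302 kN.
I_c = (π/8 − 8/(9π))·r⁴ = 0.109757 × 0.665⁴ = 0.0214644 m⁴.
Centre of pressure: y_p = y_c + I_c/(y_c·A) = 5.38223 + 0.0214644/(5.38223 × 0.694645) = 5.38223 + 0.00574108 = 5.38797 m along the plane.

y_p = 5.388 m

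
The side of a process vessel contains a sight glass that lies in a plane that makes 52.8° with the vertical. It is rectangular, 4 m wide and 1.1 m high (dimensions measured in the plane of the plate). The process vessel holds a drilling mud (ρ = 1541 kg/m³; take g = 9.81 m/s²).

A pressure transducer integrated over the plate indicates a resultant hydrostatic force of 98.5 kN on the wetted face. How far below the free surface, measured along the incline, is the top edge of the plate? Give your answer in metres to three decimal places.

γ = ρg = 1541 × 9.81 / 1000 = 15.11721 kN/m³.
A = 4 × 1.1 = 4.4 m².
From F = γ·h_c·A, the centroid depth is h_c = 98.5/(15.11721 × 4.4) = 1.48085 m.
The plate makes 52.8° with the vertical, i.e. θ = 90° − 52.8° = 37.2° to the horizontal. Measuring y along the incline from the free-surface line, vertical depth h = y·sinθ with sinθ = 0.604599.
Along the incline, y_c = h_c/sinθ = 1.48085/0.604599 = 2.44931 m.
The centroid lies 1.1/2 = 0.55 m below the top edge, so the top edge sits at y_top = 2.44931 − 0.55 = 1.89931 m along the incline.

y_top ≈ 1.899 m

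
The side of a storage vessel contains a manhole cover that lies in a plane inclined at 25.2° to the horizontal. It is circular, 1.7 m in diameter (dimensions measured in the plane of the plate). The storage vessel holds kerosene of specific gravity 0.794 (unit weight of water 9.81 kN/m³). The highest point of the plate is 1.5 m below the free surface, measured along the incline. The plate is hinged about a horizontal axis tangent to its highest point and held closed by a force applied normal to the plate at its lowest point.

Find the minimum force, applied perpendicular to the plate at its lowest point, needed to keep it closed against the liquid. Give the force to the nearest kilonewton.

P ≈ 10 kN

γ = 0.794 × 9.81 = 7.78914 kN/m³.
Let θ = 25.2° be the plate's angle to the horizontal; measure y along the incline from where the plane meets the free surface. Vertical depth h = y·sinθ with sinθ = 0.425779.
The centroid is at the centre, 0.85 m below the top of the plate, so y_c = 1.5 + 0.85 = 2.35 m and h_c = 2.35 × 0.425779 = 1.00058 m.
A = π(0.85)² = 2.2698 m².
Resultant F = γ·h_c·A = 7.78914 × 1.00058 × 2.2698 = 17.69 kN.
I_c = πr⁴/4 = π × 0.85⁴/4 = 0.409983 m⁴.
Centre of pressure: y_p = y_c + I_c/(y_c·A) = 2.35 + 0.409983/(2.35 × 2.2698) = 2.35 + 0.0768618 = 2.42686 m along the plane.
The resultant acts 0.85 + 0.0768618 = 0.926862 m (along the plate) below the hinge at the top edge, so the moment about the hinge is M = F × 0.926862 = 17.69 × 0.926862 = 16.3962 kN·m.
A normal force at the bottom, 1.7 m from the hinge, must supply this moment: P = 16.3962/1.7 = 9.64482 kN.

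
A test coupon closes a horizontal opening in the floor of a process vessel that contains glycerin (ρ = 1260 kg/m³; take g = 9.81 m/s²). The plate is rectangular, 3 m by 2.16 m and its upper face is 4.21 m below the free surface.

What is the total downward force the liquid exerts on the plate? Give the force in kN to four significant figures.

F ≈ 337.2 kN

γ = ρg = 1260 × 9.81 / 1000 = 12.3606 kN/m³.
The plate is horizontal, so pressure is uniform at p = γ·h = 12.3606 × 4.21 = 52.0381 kN/m².
A = 3 × 2.16 = 6.48 m².
F = p·A = 52.0381 × 6.48 = 337.207 kN.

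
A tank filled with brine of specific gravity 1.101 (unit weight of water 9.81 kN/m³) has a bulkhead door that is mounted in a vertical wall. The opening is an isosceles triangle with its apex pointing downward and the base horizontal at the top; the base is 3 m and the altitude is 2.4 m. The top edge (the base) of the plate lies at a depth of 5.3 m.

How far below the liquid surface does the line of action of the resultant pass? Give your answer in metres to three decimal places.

h_p = 6.152 m

γ = 1.101 × 9.81 = 10.80081 kN/m³.
With the apex down, the centroid sits h/3 = 2.4/3 = 0.8 m below the base (the top edge), so the centroid depth is h_c = 5.3 + 0.8 = 6.1 m.
A = ½ × 3 × 2.4 = 3.6 m².
Resultant F = γ·h_c·A = 10.80081 × 6.1 × 3.6 = 237.186 kN.
I_c = b·h³/36 = 3 × 2.4³/36 = 1.152 m⁴.
Centre of pressure: y_p = y_c + I_c/(y_c·A) = 6.1 + 1.152/(6.1 × 3.6) = 6.1 + 0.052459 = 6.15246 m along the plane.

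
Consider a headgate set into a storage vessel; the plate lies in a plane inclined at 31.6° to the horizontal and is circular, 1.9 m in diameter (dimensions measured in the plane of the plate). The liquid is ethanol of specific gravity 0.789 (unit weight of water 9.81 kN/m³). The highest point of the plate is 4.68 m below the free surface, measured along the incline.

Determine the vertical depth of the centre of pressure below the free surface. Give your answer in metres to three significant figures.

γ = 0.789 × 9.81 = 7.74009 kN/m³.
Let θ = 31.6° be the plate's angle to the horizontal; measure y along the incline from where the plane meets the free surface. Vertical depth h = y·sinθ with sinθ = 0.523986.
The centroid is at the centre, 0.95 m below the top of the plate, so y_c = 4.68 + 0.95 = 5.63 m and h_c = 5.63 × 0.523986 = 2.95004 m.
A = π(0.95)² = 2.83529 m².
Resultant F = γ·h_c·A = 7.74009 × 2.95004 × 2.83529 = 64.7398 kN.
I_c = πr⁴/4 = π × 0.95⁴/4 = 0.639712 m⁴.
Centre of pressure: y_p = y_c + I_c/(y_c·A) = 5.63 + 0.639712/(5.63 × 2.83529) = 5.63 + 0.0400755 = 5.67008 m along the plane.
Vertically, h_p = y_p·sinθ = 5.67008 × 0.523986 = 2.97104 m.

h_p = 2.97 m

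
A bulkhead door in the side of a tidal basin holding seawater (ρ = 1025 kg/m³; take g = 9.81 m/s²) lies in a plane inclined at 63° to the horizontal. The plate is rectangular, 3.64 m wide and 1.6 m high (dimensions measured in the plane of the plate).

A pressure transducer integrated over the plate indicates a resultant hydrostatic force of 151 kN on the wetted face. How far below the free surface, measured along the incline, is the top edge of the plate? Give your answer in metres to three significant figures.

y_top ≈ 2.09 m

γ = ρg = 1025 × 9.81 / 1000 = 10.05525 kN/m³.
A = 3.64 × 1.6 = 5.824 m².
From F = γ·h_c·A, the centroid depth is h_c = 151/(10.05525 × 5.824) = 2.57847 m.
Let θ = 63° be the plate's angle to the horizontal; measure y along the incline from where the plane meets the free surface. Vertical depth h = y·sinθ with sinθ = 0.891007.
Along the incline, y_c = h_c/sinθ = 2.57847/0.891007 = 2.89388 m.
The centroid lies 1.6/2 = 0.8 m below the top edge, so the top edge sits at y_top = 2.89388 − 0.8 = 2.09388 m along the incline.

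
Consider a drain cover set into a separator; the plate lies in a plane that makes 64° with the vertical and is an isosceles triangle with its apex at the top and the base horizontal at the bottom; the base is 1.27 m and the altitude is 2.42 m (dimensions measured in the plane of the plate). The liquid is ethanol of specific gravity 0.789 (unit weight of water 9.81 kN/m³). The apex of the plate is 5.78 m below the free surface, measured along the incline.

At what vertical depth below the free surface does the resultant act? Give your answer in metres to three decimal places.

h_p = 3.260 m

γ = 0.789 × 9.81 = 7.74009 kN/m³.
The plate makes 64° with the vertical, i.e. θ = 90° − 64° = 26° to the horizontal. Measuring y along the incline from the free-surface line, vertical depth h = y·sinθ with sinθ = 0.438371.
With the apex up, the centroid sits 2h/3 = 2 × 2.42/3 = 1.61333 m below the apex, so y_c = 5.78 + 1.61333 = 7.39333 m and h_c = 7.39333 × 0.438371 = 3.24102 m.
A = ½ × 1.27 × 2.42 = 1.5367 m².
Resultant F = γ·h_c·A = 7.74009 × 3.24102 × 1.5367 = 38.5493 kN.
I_c = b·h³/36 = 1.27 × 2.42³/36 = 0.499974 m⁴.
Centre of pressure: y_p = y_c + I_c/(y_c·A) = 7.39333 + 0.499974/(7.39333 × 1.5367) = 7.39333 + 0.0440066 = 7.43734 m along the plane.
Vertically, h_p = y_p·sinθ = 7.43734 × 0.438371 = 3.26031 m.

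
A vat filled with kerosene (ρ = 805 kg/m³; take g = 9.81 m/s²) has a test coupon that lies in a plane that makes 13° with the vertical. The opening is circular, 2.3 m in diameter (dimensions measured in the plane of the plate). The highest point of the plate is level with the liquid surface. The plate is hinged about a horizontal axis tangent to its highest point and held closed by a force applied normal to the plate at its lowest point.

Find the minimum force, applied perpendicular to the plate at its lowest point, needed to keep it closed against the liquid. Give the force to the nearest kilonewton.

P ≈ 23 kN

γ = ρg = 805 × 9.81 / 1000 = 7.89705 kN/m³.
The plate makes 13° with the vertical, i.e. θ = 90° − 13° = 77° to the horizontal. Measuring y along the incline from the free-surface line, vertical depth h = y·sinθ with sinθ = 0.974370.
The centroid is at the centre, 1.15 m below the top of the plate, so y_c = 1.15 m and h_c = 1.15 × 0.974370 = 1.12053 m.
A = π(1.15)² = 4.15476 m².
Resultant F = γ·h_c·A = 7.89705 × 1.12053 × 4.15476 = 36.765 kN.
I_c = πr⁴/4 = π × 1.15⁴/4 = 1.37367 m⁴.
Centre of pressure: y_p = y_c + I_c/(y_c·A) = 1.15 + 1.37367/(1.15 × 4.15476) = 1.15 + 0.287501 = 1.4375 m along the plane.
The resultant acts 1.15 + 0.287501 = 1.4375 m (along the plate) below the hinge at the top edge, so the moment about the hinge is M = F × 1.4375 = 36.765 × 1.4375 = 52.8497 kN·m.
A normal force at the bottom, 2.3 m from the hinge, must supply this moment: P = 52.8497/2.3 = 22.9781 kN.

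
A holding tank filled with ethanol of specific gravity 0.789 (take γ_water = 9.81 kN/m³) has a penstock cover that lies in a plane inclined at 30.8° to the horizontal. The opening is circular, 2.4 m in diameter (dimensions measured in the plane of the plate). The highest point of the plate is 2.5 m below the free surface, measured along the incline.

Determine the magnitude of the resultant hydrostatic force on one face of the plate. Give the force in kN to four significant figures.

γ = 0.789 × 9.81 = 7.74009 kN/m³.
Let θ = 30.8° be the plate's angle to the horizontal; measure y along the incline from where the plane meets the free surface. Vertical depth h = y·sinθ with sinθ = 0.512043.
The centroid is at the centre, 1.2 m below the top of the plate, so y_c = 2.5 + 1.2 = 3.7 m and h_c = 3.7 × 0.512043 = 1.89456 m.
A = π(1.2)² = 4.52389 m².
Resultant F = γ·h_c·A = 7.74009 × 1.89456 × 4.52389 = 66.3386 kN.

F ≈ 66.34 kN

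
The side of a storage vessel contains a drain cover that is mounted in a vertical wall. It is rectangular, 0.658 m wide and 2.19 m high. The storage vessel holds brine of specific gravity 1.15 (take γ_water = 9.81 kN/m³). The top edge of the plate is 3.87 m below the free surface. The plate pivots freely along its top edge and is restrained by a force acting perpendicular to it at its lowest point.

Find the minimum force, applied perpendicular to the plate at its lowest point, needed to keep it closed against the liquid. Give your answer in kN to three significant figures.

γ = 1.15 × 9.81 = 11.2815 kN/m³.
The centroid lies 2.19/2 = 1.095 m below the top edge, so the centroid depth is h_c = 3.87 + 1.095 = 4.965 m.
A = 0.658 × 2.19 = 1.44102 m².
Resultant F = γ·h_c·A = 11.2815 × 4.965 × 1.44102 = 80.7153 kN.
I_c = b·h³/12 = 0.658 × 2.19³/12 = 0.57594 m⁴.
Centre of pressure: y_p = y_c + I_c/(y_c·A) = 4.965 + 0.57594/(4.965 × 1.44102) = 4.965 + 0.0804985 = 5.0455 m along the plane.
The resultant acts 1.095 + 0.0804985 = 1.1755 m (along the plate) below the hinge at the top edge, so the moment about the hinge is M = F × 1.1755 = 80.7153 × 1.1755 = 94.8808 kN·m.
A normal force at the bottom, 2.19 m from the hinge, must supply this moment: P = 94.8808/2.19 = 43.3246 kN.

P ≈ 43.3 kN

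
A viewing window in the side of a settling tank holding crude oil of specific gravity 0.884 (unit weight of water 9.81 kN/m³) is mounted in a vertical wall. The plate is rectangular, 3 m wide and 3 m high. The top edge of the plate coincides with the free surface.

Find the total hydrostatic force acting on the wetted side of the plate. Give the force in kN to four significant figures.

F ≈ 117.1 kN

γ = 0.884 × 9.81 = 8.67204 kN/m³.
The centroid lies 3/2 = 1.5 m below the top edge, so the centroid depth is h_c = 1.5 m.
A = 3 × 3 = 9 m².
Resultant F = γ·h_c·A = 8.67204 × 1.5 × 9 = 117.073 kN.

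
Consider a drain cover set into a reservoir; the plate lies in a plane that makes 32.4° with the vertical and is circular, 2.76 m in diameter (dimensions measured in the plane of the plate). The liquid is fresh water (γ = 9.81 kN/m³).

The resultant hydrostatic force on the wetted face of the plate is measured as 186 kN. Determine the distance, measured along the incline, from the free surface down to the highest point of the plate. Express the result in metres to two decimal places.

y_top ≈ 2.37 m

γ = 9.81 kN/m³.
A = π(1.38)² = 5.98285 m².
From F = γ·h_c·A, the centroid depth is h_c = 186/(9.81 × 5.98285) = 3.1691 m.
The plate makes 32.4° with the vertical, i.e. θ = 90° − 32.4° = 57.6° to the horizontal. Measuring y along the incline from the free-surface line, vertical depth h = y·sinθ with sinθ = 0.844328.
Along the incline, y_c = h_c/sinθ = 3.1691/0.844328 = 3.7534 m.
The centroid is at the centre, 1.38 m below the top of the plate, so the highest point sits at y_top = 3.7534 − 1.38 = 2.3734 m along the incline.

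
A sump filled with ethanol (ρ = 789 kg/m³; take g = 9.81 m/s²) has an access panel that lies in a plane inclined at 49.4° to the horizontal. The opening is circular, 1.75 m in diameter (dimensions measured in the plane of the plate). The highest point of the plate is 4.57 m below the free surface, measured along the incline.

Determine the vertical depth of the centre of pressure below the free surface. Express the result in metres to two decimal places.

γ = ρg = 789 × 9.81 / 1000 = 7.74009 kN/m³.
Let θ = 49.4° be the plate's angle to the horizontal; measure y along the incline from where the plane meets the free surface. Vertical depth h = y·sinθ with sinθ = 0.759271.
The centroid is at the centre, 0.875 m below the top of the plate, so y_c = 4.57 + 0.875 = 5.445 m and h_c = 5.445 × 0.759271 = 4.13423 m.
A = π(0.875)² = 2.40528 m².
Resultant F = γ·h_c·A = 7.74009 × 4.13423 × 2.40528 = 76.9673 kN.
I_c = πr⁴/4 = π × 0.875⁴/4 = 0.460386 m⁴.
Centre of pressure: y_p = y_c + I_c/(y_c·A) = 5.445 + 0.460386/(5.445 × 2.40528) = 5.445 + 0.0351527 = 5.48015 m along the plane.
Vertically, h_p = y_p·sinθ = 5.48015 × 0.759271 = 4.16092 m.

h_p = 4.16 m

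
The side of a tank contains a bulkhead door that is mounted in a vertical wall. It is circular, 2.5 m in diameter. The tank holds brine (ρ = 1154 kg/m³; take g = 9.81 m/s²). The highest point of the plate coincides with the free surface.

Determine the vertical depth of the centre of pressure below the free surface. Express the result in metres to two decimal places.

γ = ρg = 1154 × 9.81 / 1000 = 11.32074 kN/m³.
The centroid is at the centre, 1.25 m below the top of the plate, so the centroid depth is h_c = 1.25 m.
A = π(1.25)² = 4.90874 m².
Resultant F = γ·h_c·A = 11.32074 × 1.25 × 4.90874 = 69.4632 kN.
I_c = πr⁴/4 = π × 1.25⁴/4 = 1.91748 m⁴.
Centre of pressure: y_p = y_c + I_c/(y_c·A) = 1.25 + 1.91748/(1.25 × 4.90874) = 1.25 + 0.312501 = 1.5625 m along the plane.

h_p = 1.56 m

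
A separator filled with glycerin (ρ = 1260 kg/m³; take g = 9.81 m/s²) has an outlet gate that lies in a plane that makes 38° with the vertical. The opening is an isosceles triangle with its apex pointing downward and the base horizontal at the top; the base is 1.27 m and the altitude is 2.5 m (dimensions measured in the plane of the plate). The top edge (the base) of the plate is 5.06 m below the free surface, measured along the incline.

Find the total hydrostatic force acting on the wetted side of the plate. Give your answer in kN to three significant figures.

γ = ρg = 1260 × 9.81 / 1000 = 12.3606 kN/m³.
The plate makes 38° with the vertical, i.e. θ = 90° − 38° = 52° to the horizontal. Measuring y along the incline from the free-surface line, vertical depth h = y·sinθ with sinθ = 0.788011.
With the apex down, the centroid sits h/3 = 2.5/3 = 0.833333 m below the base (the top edge), so y_c = 5.06 + 0.833333 = 5.89333 m and h_c = 5.89333 × 0.788011 = 4.64401 m.
A = ½ × 1.27 × 2.5 = 1.5875 m².
Resultant F = γ·h_c·A = 12.3606 × 4.64401 × 1.5875 = 91.1269 kN.

F ≈ 91.1 kN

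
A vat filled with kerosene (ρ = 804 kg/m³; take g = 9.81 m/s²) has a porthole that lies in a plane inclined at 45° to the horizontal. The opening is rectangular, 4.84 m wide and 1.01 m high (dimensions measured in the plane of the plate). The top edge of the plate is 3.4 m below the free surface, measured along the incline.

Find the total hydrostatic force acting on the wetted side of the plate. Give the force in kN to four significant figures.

γ = ρg = 804 × 9.81 / 1000 = 7.88724 kN/m³.
Let θ = 45° be the plate's angle to the horizontal; measure y along the incline from where the plane meets the free surface. Vertical depth h = y·sinθ with sinθ = 0.707107.
The centroid lies 1.01/2 = 0.505 m below the top edge, so y_c = 3.4 + 0.505 = 3.905 m and h_c = 3.905 × 0.707107 = 2.76125 m.
A = 4.84 × 1.01 = 4.8884 m².
Resultant F = γ·h_c·A = 7.88724 × 2.76125 × 4.8884 = 106.463 kN.

F ≈ 106.5 kN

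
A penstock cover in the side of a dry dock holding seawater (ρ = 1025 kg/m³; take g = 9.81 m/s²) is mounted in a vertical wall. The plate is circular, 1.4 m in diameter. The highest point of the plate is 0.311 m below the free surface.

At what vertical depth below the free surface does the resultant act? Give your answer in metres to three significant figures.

γ = ρg = 1025 × 9.81 / 1000 = 10.05525 kN/m³.
The centroid is at the centre, 0.7 m below the top of the plate, so the centroid depth is h_c = 0.311 + 0.7 = 1.011 m.
A = π(0.7)² = 1.53938 m².
Resultant F = γ·h_c·A = 10.05525 × 1.011 × 1.53938 = 15.6491 kN.
I_c = πr⁴/4 = π × 0.7⁴/4 = 0.188574 m⁴.
Centre of pressure: y_p = y_c + I_c/(y_c·A) = 1.011 + 0.188574/(1.011 × 1.53938) = 1.011 + 0.121167 = 1.13217 m along the plane.

h_p = 1.13 m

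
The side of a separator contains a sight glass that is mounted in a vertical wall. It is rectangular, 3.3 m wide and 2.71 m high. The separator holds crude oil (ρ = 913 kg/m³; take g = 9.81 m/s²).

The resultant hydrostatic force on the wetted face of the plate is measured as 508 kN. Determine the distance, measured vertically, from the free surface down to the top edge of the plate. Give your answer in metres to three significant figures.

γ = ρg = 913 × 9.81 / 1000 = 8.95653 kN/m³.
A = 3.3 × 2.71 = 8.943 m².
From F = γ·h_c·A, the centroid depth is h_c = 508/(8.95653 × 8.943) = 6.34221 m.
The centroid lies 2.71/2 = 1.355 m below the top edge, so the top edge sits at h_top = 6.34221 − 1.355 = 4.98721 m below the surface.

d_top ≈ 4.99 m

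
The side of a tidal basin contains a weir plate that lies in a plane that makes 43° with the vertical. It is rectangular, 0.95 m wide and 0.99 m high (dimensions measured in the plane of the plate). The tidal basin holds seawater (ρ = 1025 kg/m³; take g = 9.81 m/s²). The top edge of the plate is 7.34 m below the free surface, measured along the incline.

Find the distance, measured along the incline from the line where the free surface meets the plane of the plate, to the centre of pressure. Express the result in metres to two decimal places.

γ = ρg = 1025 × 9.81 / 1000 = 10.05525 kN/m³.
The plate makes 43° with the vertical, i.e. θ = 90° − 43° = 47° to the horizontal. Measuring y along the incline from the free-surface line, vertical depth h = y·sinθ with sinθ = 0.731354.
The centroid lies 0.99/2 = 0.495 m below the top edge, so y_c = 7.34 + 0.495 = 7.835 m and h_c = 7.835 × 0.731354 = 5.73016 m.
A = 0.95 × 0.99 = 0.9405 m².
Resultant F = γ·h_c·A = 10.05525 × 5.73016 × 0.9405 = 54.1899 kN.
I_c = b·h³/12 = 0.95 × 0.99³/12 = 0.0768153 m⁴.
Centre of pressure: y_p = y_c + I_c/(y_c·A) = 7.835 + 0.0768153/(7.835 × 0.9405) = 7.835 + 0.0104244 = 7.84542 m along the plane.

y_p = 7.85 m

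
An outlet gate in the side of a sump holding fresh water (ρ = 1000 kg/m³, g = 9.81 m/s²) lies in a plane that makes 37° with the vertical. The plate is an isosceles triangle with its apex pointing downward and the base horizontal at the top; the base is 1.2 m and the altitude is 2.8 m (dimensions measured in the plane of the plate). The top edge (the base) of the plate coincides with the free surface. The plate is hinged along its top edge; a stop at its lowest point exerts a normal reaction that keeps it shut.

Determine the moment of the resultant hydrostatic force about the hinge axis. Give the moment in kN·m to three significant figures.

γ = ρg = 1000 × 9.81 = 9810 N/m³ = 9.81 kN/m³.
The plate makes 37° with the vertical, i.e. θ = 90° − 37° = 53° to the horizontal. Measuring y along the incline from the free-surface line, vertical depth h = y·sinθ with sinθ = 0.798636.
With the apex down, the centroid sits h/3 = 2.8/3 = 0.933333 m below the base (the top edge), so y_c = 0.933333 m and h_c = 0.933333 × 0.798636 = 0.745393 m.
A = ½ × 1.2 × 2.8 = 1.68 m².
Resultant F = γ·h_c·A = 9.81 × 0.745393 × 1.68 = 12.2847 kN.
I_c = b·h³/36 = 1.2 × 2.8³/36 = 0.731733 m⁴.
Centre of pressure: y_p = y_c + I_c/(y_c·A) = 0.933333 + 0.731733/(0.933333 × 1.68) = 0.933333 + 0.466667 = 1.4 m along the plane.
The resultant acts 0.933333 + 0.466667 = 1.4 m (along the plate) below the hinge at the top edge, so the moment about the hinge is M = F × 1.4 = 12.2847 × 1.4 = 17.1986 kN·m.

M ≈ 17.2 kN·m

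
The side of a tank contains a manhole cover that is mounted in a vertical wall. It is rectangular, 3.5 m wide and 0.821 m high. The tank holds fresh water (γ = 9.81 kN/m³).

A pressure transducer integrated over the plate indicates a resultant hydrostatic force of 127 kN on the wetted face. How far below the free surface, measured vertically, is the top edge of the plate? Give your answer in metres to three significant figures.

γ = 9.81 kN/m³.
A = 3.5 × 0.821 = 2.8735 m².
From F = γ·h_c·A, the centroid depth is h_c = 127/(9.81 × 2.8735) = 4.5053 m.
The centroid lies 0.821/2 = 0.4105 m below the top edge, so the top edge sits at h_top = 4.5053 − 0.4105 = 4.0948 m below the surface.

d_top ≈ 4.09 m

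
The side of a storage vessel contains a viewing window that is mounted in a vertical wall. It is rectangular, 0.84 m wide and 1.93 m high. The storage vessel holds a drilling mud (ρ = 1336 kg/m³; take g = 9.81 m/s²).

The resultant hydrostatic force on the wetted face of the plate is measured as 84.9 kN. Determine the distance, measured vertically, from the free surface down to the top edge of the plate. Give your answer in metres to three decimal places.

γ = ρg = 1336 × 9.81 / 1000 = 13.10616 kN/m³.
A = 0.84 × 1.93 = 1.6212 m².
From F = γ·h_c·A, the centroid depth is h_c = 84.9/(13.10616 × 1.6212) = 3.99573 m.
The centroid lies 1.93/2 = 0.965 m below the top edge, so the top edge sits at h_top = 3.99573 − 0.965 = 3.03073 m below the surface.

d_top ≈ 3.031 m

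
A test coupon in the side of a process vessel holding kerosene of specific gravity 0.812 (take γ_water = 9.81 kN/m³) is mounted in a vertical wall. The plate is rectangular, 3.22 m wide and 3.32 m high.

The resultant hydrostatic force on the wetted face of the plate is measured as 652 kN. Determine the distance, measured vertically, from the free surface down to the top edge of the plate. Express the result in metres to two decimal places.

γ = 0.812 × 9.81 = 7.96572 kN/m³.
A = 3.22 × 3.32 = 10.6904 m².
From F = γ·h_c·A, the centroid depth is h_c = 652/(7.96572 × 10.6904) = 7.65647 m.
The centroid lies 3.32/2 = 1.66 m below the top edge, so the top edge sits at h_top = 7.65647 − 1.66 = 5.99647 m below the surface.

d_top ≈ 6.00 m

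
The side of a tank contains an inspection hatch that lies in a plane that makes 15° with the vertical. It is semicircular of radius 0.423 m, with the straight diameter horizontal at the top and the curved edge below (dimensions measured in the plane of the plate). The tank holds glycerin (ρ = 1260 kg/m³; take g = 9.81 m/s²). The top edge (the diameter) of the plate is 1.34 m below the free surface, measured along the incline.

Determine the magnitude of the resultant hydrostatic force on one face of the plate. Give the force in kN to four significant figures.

F ≈ 5.099 kN

γ = ρg = 1260 × 9.81 / 1000 = 12.3606 kN/m³.
The plate makes 15° with the vertical, i.e. θ = 90° − 15° = 75° to the horizontal. Measuring y along the incline from the free-surface line, vertical depth h = y·sinθ with sinθ = 0.965926.
The centroid of a semicircle lies 4r/(3π) = 0.179527 m from the diameter, here below the top edge, so y_c = 1.34 + 0.179527 = 1.51953 m and h_c = 1.51953 × 0.965926 = 1.46775 m.
A = πr²/2 = π × 0.423²/2 = 0.281061 m².
Resultant F = γ·h_c·A = 12.3606 × 1.46775 × 0.281061 = 5.09908 kN.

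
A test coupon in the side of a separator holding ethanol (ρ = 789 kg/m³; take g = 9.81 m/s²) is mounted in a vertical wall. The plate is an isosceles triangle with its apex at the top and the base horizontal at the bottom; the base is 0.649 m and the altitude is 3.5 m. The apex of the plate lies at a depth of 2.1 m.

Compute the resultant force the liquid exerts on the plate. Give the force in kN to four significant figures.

γ = ρg = 789 × 9.81 / 1000 = 7.74009 kN/m³.
With the apex up, the centroid sits 2h/3 = 2 × 3.5/3 = 2.33333 m below the apex, so the centroid depth is h_c = 2.1 + 2.33333 = 4.43333 m.
A = ½ × 0.649 × 3.5 = 1.13575 m².
Resultant F = γ·h_c·A = 7.74009 × 4.43333 × 1.13575 = 38.9725 kN.

F ≈ 38.97 kN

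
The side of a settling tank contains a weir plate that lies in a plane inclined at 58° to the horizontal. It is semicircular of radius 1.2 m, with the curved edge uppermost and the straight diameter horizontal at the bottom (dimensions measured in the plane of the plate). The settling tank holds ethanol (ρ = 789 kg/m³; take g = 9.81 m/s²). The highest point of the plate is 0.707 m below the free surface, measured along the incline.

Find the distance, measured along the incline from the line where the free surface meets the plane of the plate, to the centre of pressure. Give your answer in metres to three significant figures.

y_p = 1.47 m

γ = ρg = 789 × 9.81 / 1000 = 7.74009 kN/m³.
Let θ = 58° be the plate's angle to the horizontal; measure y along the incline from where the plane meets the free surface. Vertical depth h = y·sinθ with sinθ = 0.848048.
The centroid lies 4r/(3π) = 0.509296 m above the diameter, so r − 4r/(3π) = 1.2 − 0.509296 = 0.690704 m below the topmost point, so y_c = 0.707 + 0.690704 = 1.3977 m and h_c = 1.3977 × 0.848048 = 1.18532 m.
A = πr²/2 = π × 1.2²/2 = 2.26195 m².
Resultant F = γ·h_c·A = 7.74009 × 1.18532 × 2.26195 = 20.7522 kN.
I_c = (π/8 − 8/(9π))·r⁴ = 0.109757 × 1.2⁴ = 0.227592 m⁴.
Centre of pressure: y_p = y_c + I_c/(y_c·A) = 1.3977 + 0.227592/(1.3977 × 2.26195) = 1.3977 + 0.071988 = 1.46969 m along the plane.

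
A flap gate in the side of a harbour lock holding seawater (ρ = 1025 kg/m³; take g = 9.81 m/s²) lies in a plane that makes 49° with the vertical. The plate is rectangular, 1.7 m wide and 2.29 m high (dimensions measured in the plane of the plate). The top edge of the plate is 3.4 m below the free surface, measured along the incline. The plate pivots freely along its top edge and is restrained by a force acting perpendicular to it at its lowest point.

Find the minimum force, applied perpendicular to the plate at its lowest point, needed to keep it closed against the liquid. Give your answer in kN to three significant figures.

γ = ρg = 1025 × 9.81 / 1000 = 10.05525 kN/m³.
The plate makes 49° with the vertical, i.e. θ = 90° − 49° = 41° to the horizontal. Measuring y along the incline from the free-surface line, vertical depth h = y·sinθ with sinθ = 0.656059.
The centroid lies 2.29/2 = 1.145 m below the top edge, so y_c = 3.4 + 1.145 = 4.545 m and h_c = 4.545 × 0.656059 = 2.98179 m.
A = 1.7 × 2.29 = 3.893 m².
Resultant F = γ·h_c·A = 10.05525 × 2.98179 × 3.893 = 116.722 kN.
I_c = b·h³/12 = 1.7 × 2.29³/12 = 1.70127 m⁴.
Centre of pressure: y_p = y_c + I_c/(y_c·A) = 4.545 + 1.70127/(4.545 × 3.893) = 4.545 + 0.0961513 = 4.64115 m along the plane.
The resultant acts 1.145 + 0.0961513 = 1.24115 m (along the plate) below the hinge at the top edge, so the moment about the hinge is M = F × 1.24115 = 116.722 × 1.24115 = 144.87 kN·m.
A normal force at the bottom, 2.29 m from the hinge, must supply this moment: P = 144.87/2.29 = 63.262 kN.

P ≈ 63.3 kN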